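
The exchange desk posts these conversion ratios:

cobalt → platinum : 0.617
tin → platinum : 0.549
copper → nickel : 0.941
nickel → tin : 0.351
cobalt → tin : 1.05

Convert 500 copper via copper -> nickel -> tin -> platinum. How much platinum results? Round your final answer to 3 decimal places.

90.665

500 copper × 0.941 = 470.5 nickel
470.5 nickel × 0.351 = 165.1455 tin
165.1455 tin × 0.549 = 90.6648795 platinum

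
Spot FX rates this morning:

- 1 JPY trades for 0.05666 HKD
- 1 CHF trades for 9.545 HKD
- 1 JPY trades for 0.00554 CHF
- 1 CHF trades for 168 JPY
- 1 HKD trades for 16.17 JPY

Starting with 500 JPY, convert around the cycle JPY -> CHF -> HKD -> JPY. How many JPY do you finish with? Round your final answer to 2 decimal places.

500 JPY × 0.00554 = 2.77 CHF
2.77 CHF × 9.545 = 26.43965 HKD
26.43965 HKD × 16.17 = 427.5291405 JPY

427.53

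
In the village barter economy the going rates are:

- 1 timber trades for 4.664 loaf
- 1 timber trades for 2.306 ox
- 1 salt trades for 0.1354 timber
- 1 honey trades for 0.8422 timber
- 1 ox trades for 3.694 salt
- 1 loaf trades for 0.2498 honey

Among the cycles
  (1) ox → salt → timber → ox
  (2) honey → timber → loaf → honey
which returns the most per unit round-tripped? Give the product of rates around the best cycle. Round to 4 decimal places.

(1) 3.694 × 0.1354 × 2.306 = 1.15339
(2) 0.8422 × 4.664 × 0.2498 = 0.98122
Highest is cycle (1) at 1.1534 (>1, arbitrage).

1.1534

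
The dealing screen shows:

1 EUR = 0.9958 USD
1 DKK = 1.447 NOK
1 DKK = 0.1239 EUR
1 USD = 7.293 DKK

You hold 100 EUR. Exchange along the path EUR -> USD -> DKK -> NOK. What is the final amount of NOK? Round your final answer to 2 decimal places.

100 EUR × 0.9958 = 99.58 USD
99.58 USD × 7.293 = 726.23694 DKK
726.23694 DKK × 1.447 = 1050.86485218 NOK

1050.86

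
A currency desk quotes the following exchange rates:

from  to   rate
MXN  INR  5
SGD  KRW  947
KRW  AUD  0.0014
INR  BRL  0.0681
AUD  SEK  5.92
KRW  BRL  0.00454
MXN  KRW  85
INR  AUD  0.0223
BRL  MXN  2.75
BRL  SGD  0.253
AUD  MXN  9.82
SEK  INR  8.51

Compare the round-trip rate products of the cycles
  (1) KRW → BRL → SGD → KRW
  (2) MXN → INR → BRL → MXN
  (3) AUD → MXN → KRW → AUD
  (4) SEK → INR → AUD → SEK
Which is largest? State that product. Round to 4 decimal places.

(1) 0.00454 × 0.253 × 947 = 1.08774
(2) 5 × 0.0681 × 2.75 = 0.93638
(3) 9.82 × 85 × 0.0014 = 1.16858
(4) 8.51 × 0.0223 × 5.92 = 1.12346
Highest is cycle (3) at 1.1686 (>1, arbitrage).

1.1686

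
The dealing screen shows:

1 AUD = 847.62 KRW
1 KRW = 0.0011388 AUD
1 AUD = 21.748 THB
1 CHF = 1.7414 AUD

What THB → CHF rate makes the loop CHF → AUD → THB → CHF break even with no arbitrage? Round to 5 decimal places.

Known legs of the cycle: 1.7414 × 21.748 = 37.8719672
For no arbitrage the full-cycle product must be 1, so the missing rate is 1 / 37.8719672 ≈ 0.0264048.

0.02640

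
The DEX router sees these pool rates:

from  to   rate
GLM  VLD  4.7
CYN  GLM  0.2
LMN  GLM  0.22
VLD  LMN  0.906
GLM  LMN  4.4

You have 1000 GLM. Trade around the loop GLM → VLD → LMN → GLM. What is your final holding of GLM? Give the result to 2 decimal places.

1000 GLM × 4.7 = 4700 VLD
4700 VLD × 0.906 = 4258.2 LMN
4258.2 LMN × 0.22 = 936.804 GLM

936.80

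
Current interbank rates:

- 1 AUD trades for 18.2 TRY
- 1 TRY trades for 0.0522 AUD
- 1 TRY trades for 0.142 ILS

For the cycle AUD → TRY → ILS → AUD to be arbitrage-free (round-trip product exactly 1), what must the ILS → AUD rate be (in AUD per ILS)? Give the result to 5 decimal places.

0.38694

Known legs of the cycle: 18.2 × 0.142 = 2.5844
For no arbitrage the full-cycle product must be 1, so the missing rate is 1 / 2.5844 ≈ 0.3869370.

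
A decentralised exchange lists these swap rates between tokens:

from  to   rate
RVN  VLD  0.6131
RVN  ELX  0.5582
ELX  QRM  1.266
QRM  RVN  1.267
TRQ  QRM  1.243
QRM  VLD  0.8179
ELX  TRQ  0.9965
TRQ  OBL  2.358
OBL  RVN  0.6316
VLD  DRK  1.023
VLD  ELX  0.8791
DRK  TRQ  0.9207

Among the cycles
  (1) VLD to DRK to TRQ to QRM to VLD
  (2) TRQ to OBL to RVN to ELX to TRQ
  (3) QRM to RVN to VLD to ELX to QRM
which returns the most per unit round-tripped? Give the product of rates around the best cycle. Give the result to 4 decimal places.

0.9576

(1) 1.023 × 0.9207 × 1.243 × 0.8179 = 0.95756
(2) 2.358 × 0.6316 × 0.5582 × 0.9965 = 0.82842
(3) 1.267 × 0.6131 × 0.8791 × 1.266 = 0.86453
Highest is cycle (1) at 0.9576 (≤1, no arbitrage).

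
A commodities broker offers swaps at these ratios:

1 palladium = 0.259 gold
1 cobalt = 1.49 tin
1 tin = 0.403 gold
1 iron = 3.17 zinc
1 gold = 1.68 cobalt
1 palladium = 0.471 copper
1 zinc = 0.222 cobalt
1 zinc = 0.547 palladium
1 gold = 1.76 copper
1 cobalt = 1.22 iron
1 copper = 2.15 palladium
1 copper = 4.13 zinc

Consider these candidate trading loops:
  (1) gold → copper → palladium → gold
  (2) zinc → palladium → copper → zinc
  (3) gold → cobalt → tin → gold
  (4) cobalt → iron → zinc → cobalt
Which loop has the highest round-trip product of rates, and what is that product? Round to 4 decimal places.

(1) 1.76 × 2.15 × 0.259 = 0.98006
(2) 0.547 × 0.471 × 4.13 = 1.06404
(3) 1.68 × 1.49 × 0.403 = 1.00879
(4) 1.22 × 3.17 × 0.222 = 0.85856
Highest is cycle (2) at 1.0640 (>1, arbitrage).

1.0640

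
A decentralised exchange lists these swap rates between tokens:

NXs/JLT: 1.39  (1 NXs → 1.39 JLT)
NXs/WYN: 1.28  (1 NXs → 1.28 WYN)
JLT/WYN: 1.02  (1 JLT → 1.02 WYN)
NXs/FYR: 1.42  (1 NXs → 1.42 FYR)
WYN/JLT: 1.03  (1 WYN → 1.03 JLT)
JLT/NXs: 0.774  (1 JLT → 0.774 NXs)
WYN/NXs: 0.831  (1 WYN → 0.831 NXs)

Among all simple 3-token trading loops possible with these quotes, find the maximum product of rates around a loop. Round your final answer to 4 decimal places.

1.1782

JLT→WYN→NXs→JLT: 1.02 × 0.831 × 1.39 = 1.17819
JLT→NXs→WYN→JLT: 0.774 × 1.28 × 1.03 = 1.02044
Maximum is JLT→WYN→NXs→JLT at 1.1782; arbitrage exists.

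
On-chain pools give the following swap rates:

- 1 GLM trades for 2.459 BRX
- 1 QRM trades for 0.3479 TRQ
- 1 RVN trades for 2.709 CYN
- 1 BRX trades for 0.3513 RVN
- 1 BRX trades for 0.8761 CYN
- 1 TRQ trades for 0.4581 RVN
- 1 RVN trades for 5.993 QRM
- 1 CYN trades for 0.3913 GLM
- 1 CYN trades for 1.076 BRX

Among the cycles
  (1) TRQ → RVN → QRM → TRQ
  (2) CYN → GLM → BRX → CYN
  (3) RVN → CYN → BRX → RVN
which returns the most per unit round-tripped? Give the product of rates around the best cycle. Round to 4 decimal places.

(1) 0.4581 × 5.993 × 0.3479 = 0.95512
(2) 0.3913 × 2.459 × 0.8761 = 0.84299
(3) 2.709 × 1.076 × 0.3513 = 1.02400
Highest is cycle (3) at 1.0240 (>1, arbitrage).

1.0240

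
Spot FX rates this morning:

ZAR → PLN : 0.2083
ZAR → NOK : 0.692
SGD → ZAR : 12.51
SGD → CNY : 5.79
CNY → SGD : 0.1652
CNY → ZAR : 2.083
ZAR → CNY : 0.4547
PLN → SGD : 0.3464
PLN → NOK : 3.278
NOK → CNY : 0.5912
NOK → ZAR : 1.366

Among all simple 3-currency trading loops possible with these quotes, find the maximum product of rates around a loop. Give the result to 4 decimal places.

ZAR→CNY→SGD→ZAR: 0.4547 × 0.1652 × 12.51 = 0.93971
PLN→NOK→ZAR→PLN: 3.278 × 1.366 × 0.2083 = 0.93271
PLN→SGD→ZAR→PLN: 0.3464 × 12.51 × 0.2083 = 0.90266
ZAR→NOK→CNY→ZAR: 0.692 × 0.5912 × 2.083 = 0.85218
Maximum is ZAR→CNY→SGD→ZAR at 0.9397; no arbitrage — every cycle loses value.

0.9397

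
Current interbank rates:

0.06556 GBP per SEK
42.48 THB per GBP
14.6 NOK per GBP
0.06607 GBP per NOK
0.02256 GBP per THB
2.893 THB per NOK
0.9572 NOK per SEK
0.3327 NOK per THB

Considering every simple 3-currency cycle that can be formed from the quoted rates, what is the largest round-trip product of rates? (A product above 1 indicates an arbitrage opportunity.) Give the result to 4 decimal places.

NOK→THB→GBP→NOK: 2.893 × 0.02256 × 14.6 = 0.95288
NOK→GBP→THB→NOK: 0.06607 × 42.48 × 0.3327 = 0.93377
Maximum is NOK→THB→GBP→NOK at 0.9529; no arbitrage — every cycle loses value.

0.9529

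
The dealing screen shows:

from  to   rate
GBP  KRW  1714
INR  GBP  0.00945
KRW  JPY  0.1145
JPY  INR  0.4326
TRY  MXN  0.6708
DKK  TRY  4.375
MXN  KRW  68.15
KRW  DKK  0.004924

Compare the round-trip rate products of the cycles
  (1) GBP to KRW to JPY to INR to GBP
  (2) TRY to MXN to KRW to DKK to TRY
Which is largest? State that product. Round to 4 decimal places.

0.9848

(1) 1714 × 0.1145 × 0.4326 × 0.00945 = 0.80230
(2) 0.6708 × 68.15 × 0.004924 × 4.375 = 0.98482
Highest is cycle (2) at 0.9848 (≤1, no arbitrage).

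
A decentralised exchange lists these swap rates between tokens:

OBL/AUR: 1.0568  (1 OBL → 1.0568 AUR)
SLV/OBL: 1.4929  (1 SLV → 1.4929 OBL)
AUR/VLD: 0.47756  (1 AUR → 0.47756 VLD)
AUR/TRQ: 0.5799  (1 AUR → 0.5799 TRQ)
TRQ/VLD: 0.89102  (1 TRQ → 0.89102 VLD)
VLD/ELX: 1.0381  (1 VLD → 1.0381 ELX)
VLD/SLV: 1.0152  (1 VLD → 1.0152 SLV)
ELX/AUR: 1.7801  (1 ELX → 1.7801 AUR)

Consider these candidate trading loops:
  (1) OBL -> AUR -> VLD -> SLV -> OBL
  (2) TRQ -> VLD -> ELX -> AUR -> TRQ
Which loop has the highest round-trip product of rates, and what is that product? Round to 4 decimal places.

0.9548

(1) 1.0568 × 0.47756 × 1.0152 × 1.4929 = 0.76490
(2) 0.89102 × 1.0381 × 1.7801 × 0.5799 = 0.95483
Highest is cycle (2) at 0.9548 (≤1, no arbitrage).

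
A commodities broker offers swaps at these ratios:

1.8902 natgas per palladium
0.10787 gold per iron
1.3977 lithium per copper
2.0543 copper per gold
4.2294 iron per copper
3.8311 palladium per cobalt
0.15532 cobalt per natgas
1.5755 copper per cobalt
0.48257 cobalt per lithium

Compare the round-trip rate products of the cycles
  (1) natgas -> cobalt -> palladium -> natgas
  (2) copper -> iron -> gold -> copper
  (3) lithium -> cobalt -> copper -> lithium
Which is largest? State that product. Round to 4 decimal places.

(1) 0.15532 × 3.8311 × 1.8902 = 1.12476
(2) 4.2294 × 0.10787 × 2.0543 = 0.93722
(3) 0.48257 × 1.5755 × 1.3977 = 1.06266
Highest is cycle (1) at 1.1248 (>1, arbitrage).

1.1248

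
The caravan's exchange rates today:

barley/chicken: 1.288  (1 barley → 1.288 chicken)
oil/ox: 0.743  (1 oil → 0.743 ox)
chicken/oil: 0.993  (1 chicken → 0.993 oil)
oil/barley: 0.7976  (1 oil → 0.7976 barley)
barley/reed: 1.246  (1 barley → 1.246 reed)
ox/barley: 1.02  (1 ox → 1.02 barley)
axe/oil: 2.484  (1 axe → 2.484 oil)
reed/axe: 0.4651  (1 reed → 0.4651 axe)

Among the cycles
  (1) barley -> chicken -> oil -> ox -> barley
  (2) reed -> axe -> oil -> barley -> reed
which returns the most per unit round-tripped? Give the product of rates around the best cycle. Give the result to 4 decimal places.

1.1482

(1) 1.288 × 0.993 × 0.743 × 1.02 = 0.96929
(2) 0.4651 × 2.484 × 0.7976 × 1.246 = 1.14816
Highest is cycle (2) at 1.1482 (>1, arbitrage).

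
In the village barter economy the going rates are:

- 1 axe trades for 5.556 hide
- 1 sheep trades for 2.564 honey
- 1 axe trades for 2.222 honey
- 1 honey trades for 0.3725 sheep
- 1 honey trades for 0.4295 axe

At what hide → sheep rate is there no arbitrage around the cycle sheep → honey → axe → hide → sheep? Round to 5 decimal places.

0.16344

Known legs of the cycle: 2.564 × 0.4295 × 5.556 = 6.118478328
For no arbitrage the full-cycle product must be 1, so the missing rate is 1 / 6.118478328 ≈ 0.1634393.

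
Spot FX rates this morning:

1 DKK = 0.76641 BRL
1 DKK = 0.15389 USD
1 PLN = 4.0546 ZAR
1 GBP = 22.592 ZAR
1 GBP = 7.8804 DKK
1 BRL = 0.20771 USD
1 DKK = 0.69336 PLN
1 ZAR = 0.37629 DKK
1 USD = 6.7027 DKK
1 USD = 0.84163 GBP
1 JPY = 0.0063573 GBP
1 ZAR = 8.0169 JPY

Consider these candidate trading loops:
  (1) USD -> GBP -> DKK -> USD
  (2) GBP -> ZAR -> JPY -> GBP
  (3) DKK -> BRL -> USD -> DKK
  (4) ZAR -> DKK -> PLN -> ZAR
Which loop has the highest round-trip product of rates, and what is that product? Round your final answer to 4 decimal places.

(1) 0.84163 × 7.8804 × 0.15389 = 1.02066
(2) 22.592 × 8.0169 × 0.0063573 = 1.15142
(3) 0.76641 × 0.20771 × 6.7027 = 1.06701
(4) 0.37629 × 0.69336 × 4.0546 = 1.05786
Highest is cycle (2) at 1.1514 (>1, arbitrage).

1.1514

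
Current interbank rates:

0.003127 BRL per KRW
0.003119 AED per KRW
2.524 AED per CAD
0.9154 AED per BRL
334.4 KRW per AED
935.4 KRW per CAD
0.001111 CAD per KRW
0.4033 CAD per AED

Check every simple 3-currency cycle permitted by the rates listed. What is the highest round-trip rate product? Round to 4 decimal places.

KRW→AED→CAD→KRW: 0.003119 × 0.4033 × 935.4 = 1.17663
KRW→BRL→AED→KRW: 0.003127 × 0.9154 × 334.4 = 0.95721
KRW→CAD→AED→KRW: 0.001111 × 2.524 × 334.4 = 0.93771
Maximum is KRW→AED→CAD→KRW at 1.1766; arbitrage exists.

1.1766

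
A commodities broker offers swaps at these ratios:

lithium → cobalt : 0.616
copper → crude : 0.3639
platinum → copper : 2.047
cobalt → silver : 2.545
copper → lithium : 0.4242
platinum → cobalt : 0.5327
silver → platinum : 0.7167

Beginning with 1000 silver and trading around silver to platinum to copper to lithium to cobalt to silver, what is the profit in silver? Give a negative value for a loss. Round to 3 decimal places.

1000 silver × 0.7167 = 716.7 platinum
716.7 platinum × 2.047 = 1467.0849 copper
1467.0849 copper × 0.4242 = 622.33741458 lithium
622.33741458 lithium × 0.616 = 383.35984738128 cobalt
383.35984738128 cobalt × 2.545 = 975.6508115853576 silver
Net change: 975.6508115853576 − 1000 = -24.3491884146424 silver

-24.349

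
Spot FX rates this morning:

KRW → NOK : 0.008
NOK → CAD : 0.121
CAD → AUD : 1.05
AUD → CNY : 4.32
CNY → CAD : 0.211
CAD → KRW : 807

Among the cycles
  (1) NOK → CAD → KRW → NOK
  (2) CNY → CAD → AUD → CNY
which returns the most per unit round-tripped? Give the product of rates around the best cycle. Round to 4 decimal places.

(1) 0.121 × 807 × 0.008 = 0.78118
(2) 0.211 × 1.05 × 4.32 = 0.95710
Highest is cycle (2) at 0.9571 (≤1, no arbitrage).

0.9571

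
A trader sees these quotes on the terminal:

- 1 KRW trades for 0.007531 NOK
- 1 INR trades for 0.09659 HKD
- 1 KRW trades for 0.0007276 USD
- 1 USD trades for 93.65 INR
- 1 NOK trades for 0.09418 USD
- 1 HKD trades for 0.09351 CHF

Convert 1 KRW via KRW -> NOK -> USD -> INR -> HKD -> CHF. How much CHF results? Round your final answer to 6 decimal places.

0.000600

1 KRW × 0.007531 = 0.007531 NOK
0.007531 NOK × 0.09418 = 0.00070926958 USD
0.00070926958 USD × 93.65 = 0.066423096167 INR
0.066423096167 INR × 0.09659 = 0.00641580685877053 HKD
0.00641580685877053 HKD × 0.09351 = 0.0005999420993636322603 CHF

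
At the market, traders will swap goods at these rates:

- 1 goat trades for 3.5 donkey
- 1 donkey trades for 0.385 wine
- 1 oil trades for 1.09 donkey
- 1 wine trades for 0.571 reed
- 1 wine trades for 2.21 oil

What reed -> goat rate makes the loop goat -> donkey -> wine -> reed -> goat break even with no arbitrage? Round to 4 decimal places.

1.2997

Known legs of the cycle: 3.5 × 0.385 × 0.571 = 0.7694225
For no arbitrage the full-cycle product must be 1, so the missing rate is 1 / 0.7694225 ≈ 1.299676.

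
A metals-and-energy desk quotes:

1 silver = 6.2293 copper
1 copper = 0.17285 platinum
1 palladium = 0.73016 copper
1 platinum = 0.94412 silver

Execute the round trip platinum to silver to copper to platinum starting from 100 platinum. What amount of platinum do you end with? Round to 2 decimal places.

101.66

100 platinum × 0.94412 = 94.412 silver
94.412 silver × 6.2293 = 588.1206716 copper
588.1206716 copper × 0.17285 = 101.65665808606 platinum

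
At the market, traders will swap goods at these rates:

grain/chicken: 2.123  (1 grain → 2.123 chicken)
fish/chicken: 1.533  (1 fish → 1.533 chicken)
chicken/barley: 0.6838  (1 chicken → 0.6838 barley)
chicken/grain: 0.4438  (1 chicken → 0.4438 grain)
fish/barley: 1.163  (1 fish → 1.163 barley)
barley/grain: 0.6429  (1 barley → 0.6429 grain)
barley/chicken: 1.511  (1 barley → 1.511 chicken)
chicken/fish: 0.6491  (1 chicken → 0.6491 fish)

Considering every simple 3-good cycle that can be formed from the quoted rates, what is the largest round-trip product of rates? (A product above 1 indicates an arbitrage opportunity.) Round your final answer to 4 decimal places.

1.1407

fish→barley→chicken→fish: 1.163 × 1.511 × 0.6491 = 1.14066
barley→grain→chicken→barley: 0.6429 × 2.123 × 0.6838 = 0.93330
Maximum is fish→barley→chicken→fish at 1.1407; arbitrage exists.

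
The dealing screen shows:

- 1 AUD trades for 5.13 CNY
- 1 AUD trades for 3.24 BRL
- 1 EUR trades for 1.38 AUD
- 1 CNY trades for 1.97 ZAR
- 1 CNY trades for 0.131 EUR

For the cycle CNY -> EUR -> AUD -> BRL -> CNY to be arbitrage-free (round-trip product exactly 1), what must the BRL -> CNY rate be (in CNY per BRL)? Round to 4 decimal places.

1.7073

Known legs of the cycle: 0.131 × 1.38 × 3.24 = 0.5857272
For no arbitrage the full-cycle product must be 1, so the missing rate is 1 / 0.5857272 ≈ 1.707279.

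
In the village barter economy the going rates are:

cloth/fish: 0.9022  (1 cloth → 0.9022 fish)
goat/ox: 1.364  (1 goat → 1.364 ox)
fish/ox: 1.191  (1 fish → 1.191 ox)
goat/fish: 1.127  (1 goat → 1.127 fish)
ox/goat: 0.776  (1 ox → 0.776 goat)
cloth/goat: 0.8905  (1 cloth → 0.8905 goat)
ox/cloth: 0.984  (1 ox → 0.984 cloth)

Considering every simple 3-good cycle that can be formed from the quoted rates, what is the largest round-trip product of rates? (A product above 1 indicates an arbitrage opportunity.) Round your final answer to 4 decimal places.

1.1952

ox→cloth→goat→ox: 0.984 × 0.8905 × 1.364 = 1.19521
ox→cloth→fish→ox: 0.984 × 0.9022 × 1.191 = 1.05733
ox→goat→fish→ox: 0.776 × 1.127 × 1.191 = 1.04159
Maximum is ox→cloth→goat→ox at 1.1952; arbitrage exists.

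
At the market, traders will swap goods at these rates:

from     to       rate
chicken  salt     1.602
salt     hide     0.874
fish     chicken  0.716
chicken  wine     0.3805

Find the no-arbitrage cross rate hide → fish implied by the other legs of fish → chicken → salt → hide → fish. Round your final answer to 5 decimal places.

Known legs of the cycle: 0.716 × 1.602 × 0.874 = 1.002505968
For no arbitrage the full-cycle product must be 1, so the missing rate is 1 / 1.002505968 ≈ 0.9975003.

0.99750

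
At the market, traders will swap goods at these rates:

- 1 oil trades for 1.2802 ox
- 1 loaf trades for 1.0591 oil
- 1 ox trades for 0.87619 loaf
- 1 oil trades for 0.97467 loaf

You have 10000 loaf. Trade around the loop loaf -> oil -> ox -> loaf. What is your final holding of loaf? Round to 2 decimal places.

11879.91

10000 loaf × 1.0591 = 10591 oil
10591 oil × 1.2802 = 13558.5982 ox
13558.5982 ox × 0.87619 = 11879.908156858 loaf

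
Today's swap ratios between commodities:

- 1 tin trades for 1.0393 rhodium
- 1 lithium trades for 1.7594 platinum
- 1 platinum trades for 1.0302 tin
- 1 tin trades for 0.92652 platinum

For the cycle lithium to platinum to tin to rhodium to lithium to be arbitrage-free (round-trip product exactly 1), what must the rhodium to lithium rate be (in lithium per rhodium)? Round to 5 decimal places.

Known legs of the cycle: 1.7594 × 1.0302 × 1.0393 = 1.883766461484
For no arbitrage the full-cycle product must be 1, so the missing rate is 1 / 1.883766461484 ≈ 0.5308514.

0.53085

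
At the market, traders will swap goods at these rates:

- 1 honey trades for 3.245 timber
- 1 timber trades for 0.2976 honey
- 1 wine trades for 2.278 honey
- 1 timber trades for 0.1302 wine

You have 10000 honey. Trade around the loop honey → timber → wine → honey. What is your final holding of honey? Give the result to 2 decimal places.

9624.53

10000 honey × 3.245 = 32450 timber
32450 timber × 0.1302 = 4224.99 wine
4224.99 wine × 2.278 = 9624.52722 honey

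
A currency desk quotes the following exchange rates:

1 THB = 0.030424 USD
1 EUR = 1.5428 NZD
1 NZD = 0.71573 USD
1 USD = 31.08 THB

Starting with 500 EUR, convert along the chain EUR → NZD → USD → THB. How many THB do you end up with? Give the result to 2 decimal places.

500 EUR × 1.5428 = 771.4 NZD
771.4 NZD × 0.71573 = 552.114122 USD
552.114122 USD × 31.08 = 17159.70691176 THB

17159.71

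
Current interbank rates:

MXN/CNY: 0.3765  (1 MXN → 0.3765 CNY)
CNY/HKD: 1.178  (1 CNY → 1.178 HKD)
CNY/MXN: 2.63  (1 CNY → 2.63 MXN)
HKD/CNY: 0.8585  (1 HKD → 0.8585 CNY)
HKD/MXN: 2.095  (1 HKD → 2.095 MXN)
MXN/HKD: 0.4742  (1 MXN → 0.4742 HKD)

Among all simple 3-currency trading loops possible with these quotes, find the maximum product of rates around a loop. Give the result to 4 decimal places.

HKD→CNY→MXN→HKD: 0.8585 × 2.63 × 0.4742 = 1.07067
HKD→MXN→CNY→HKD: 2.095 × 0.3765 × 1.178 = 0.92917
Maximum is HKD→CNY→MXN→HKD at 1.0707; arbitrage exists.

1.0707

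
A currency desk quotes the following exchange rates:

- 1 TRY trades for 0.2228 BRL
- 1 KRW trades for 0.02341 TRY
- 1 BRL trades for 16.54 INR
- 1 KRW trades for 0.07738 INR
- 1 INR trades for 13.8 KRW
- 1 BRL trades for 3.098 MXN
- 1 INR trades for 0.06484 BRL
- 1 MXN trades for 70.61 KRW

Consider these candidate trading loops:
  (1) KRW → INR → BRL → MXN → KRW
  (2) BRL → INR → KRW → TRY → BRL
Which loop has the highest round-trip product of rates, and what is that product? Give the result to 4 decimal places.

1.1905

(1) 0.07738 × 0.06484 × 3.098 × 70.61 = 1.09754
(2) 16.54 × 13.8 × 0.02341 × 0.2228 = 1.19050
Highest is cycle (2) at 1.1905 (>1, arbitrage).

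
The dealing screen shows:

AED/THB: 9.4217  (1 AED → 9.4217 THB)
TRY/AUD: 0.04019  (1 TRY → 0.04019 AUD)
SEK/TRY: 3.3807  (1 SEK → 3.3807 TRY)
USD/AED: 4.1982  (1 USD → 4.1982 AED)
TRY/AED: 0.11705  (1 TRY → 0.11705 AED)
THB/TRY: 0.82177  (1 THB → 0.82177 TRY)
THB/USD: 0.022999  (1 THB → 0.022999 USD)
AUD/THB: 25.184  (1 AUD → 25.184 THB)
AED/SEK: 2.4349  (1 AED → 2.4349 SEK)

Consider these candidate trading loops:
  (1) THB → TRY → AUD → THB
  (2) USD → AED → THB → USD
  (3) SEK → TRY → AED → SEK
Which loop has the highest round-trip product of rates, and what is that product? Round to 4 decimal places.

0.9635

(1) 0.82177 × 0.04019 × 25.184 = 0.83175
(2) 4.1982 × 9.4217 × 0.022999 = 0.90971
(3) 3.3807 × 0.11705 × 2.4349 = 0.96352
Highest is cycle (3) at 0.9635 (≤1, no arbitrage).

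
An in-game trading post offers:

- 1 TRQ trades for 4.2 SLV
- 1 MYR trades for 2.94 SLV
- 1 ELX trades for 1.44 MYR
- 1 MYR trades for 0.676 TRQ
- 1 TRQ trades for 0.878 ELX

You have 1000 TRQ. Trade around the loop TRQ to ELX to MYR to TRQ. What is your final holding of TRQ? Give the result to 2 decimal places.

854.68

1000 TRQ × 0.878 = 878 ELX
878 ELX × 1.44 = 1264.32 MYR
1264.32 MYR × 0.676 = 854.68032 TRQ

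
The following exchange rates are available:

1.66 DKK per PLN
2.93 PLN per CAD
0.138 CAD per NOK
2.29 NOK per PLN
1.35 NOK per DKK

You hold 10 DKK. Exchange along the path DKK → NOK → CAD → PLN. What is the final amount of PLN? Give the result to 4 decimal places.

5.4586

10 DKK × 1.35 = 13.5 NOK
13.5 NOK × 0.138 = 1.863 CAD
1.863 CAD × 2.93 = 5.45859 PLN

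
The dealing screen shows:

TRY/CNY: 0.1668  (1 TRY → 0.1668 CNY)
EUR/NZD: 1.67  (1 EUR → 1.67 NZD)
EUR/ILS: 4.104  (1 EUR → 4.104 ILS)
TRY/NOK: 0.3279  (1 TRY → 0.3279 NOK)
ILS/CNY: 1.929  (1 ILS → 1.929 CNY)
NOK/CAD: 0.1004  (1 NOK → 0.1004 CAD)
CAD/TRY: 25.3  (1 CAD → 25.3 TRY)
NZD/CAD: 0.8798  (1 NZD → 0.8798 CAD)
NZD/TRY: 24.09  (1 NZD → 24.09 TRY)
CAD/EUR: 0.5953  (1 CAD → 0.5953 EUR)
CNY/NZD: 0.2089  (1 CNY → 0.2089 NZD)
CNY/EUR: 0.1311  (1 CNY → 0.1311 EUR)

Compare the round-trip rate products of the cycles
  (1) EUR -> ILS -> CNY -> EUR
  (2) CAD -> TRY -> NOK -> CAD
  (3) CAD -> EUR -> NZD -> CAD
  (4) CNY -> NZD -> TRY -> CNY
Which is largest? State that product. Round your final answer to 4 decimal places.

1.0379

(1) 4.104 × 1.929 × 0.1311 = 1.03787
(2) 25.3 × 0.3279 × 0.1004 = 0.83291
(3) 0.5953 × 1.67 × 0.8798 = 0.87465
(4) 0.2089 × 24.09 × 0.1668 = 0.83940
Highest is cycle (1) at 1.0379 (>1, arbitrage).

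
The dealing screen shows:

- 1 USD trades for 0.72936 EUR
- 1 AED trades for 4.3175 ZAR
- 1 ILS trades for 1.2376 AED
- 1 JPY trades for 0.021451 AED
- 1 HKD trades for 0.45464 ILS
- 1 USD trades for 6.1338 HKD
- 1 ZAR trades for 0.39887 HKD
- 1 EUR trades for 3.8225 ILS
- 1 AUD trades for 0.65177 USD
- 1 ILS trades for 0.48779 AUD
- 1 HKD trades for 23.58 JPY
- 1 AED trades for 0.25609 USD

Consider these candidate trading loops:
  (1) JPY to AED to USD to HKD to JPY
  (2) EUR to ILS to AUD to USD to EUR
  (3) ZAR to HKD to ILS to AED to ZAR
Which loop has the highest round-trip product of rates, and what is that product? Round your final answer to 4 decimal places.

(1) 0.021451 × 0.25609 × 6.1338 × 23.58 = 0.79454
(2) 3.8225 × 0.48779 × 0.65177 × 0.72936 = 0.88637
(3) 0.39887 × 0.45464 × 1.2376 × 4.3175 = 0.96897
Highest is cycle (3) at 0.9690 (≤1, no arbitrage).

0.9690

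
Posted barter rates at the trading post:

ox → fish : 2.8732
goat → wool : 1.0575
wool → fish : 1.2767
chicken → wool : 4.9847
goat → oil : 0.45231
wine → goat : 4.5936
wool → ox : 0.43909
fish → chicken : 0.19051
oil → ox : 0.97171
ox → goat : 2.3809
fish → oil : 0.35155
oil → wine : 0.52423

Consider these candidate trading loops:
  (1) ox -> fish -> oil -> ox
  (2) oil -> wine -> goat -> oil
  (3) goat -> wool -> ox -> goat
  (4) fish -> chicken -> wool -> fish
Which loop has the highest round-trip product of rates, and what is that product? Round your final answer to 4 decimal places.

(1) 2.8732 × 0.35155 × 0.97171 = 0.98150
(2) 0.52423 × 4.5936 × 0.45231 = 1.08921
(3) 1.0575 × 0.43909 × 2.3809 = 1.10554
(4) 0.19051 × 4.9847 × 1.2767 = 1.21240
Highest is cycle (4) at 1.2124 (>1, arbitrage).

1.2124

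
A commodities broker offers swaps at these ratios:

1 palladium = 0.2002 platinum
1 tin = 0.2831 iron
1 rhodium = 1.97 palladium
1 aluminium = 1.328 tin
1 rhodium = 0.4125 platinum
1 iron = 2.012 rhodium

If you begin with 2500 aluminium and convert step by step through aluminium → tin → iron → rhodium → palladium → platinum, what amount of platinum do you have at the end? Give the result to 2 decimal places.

745.82

2500 aluminium × 1.328 = 3320 tin
3320 tin × 0.2831 = 939.892 iron
939.892 iron × 2.012 = 1891.062704 rhodium
1891.062704 rhodium × 1.97 = 3725.39352688 palladium
3725.39352688 palladium × 0.2002 = 745.823784081376 platinum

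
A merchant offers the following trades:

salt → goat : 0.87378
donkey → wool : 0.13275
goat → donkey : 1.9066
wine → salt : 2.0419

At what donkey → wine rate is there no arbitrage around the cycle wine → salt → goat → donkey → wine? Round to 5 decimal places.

Known legs of the cycle: 2.0419 × 0.87378 × 1.9066 = 3.4017011569212
For no arbitrage the full-cycle product must be 1, so the missing rate is 1 / 3.4017011569212 ≈ 0.2939706.

0.29397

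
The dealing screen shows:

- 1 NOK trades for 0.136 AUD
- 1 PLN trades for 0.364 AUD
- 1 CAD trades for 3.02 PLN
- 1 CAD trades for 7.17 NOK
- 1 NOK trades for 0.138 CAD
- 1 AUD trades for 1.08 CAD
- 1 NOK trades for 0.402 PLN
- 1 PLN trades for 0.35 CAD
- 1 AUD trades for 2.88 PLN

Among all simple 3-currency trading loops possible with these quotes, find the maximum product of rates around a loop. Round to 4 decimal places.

1.1872

PLN→AUD→CAD→PLN: 0.364 × 1.08 × 3.02 = 1.18722
AUD→CAD→NOK→AUD: 1.08 × 7.17 × 0.136 = 1.05313
PLN→CAD→NOK→PLN: 0.35 × 7.17 × 0.402 = 1.00882
Maximum is PLN→AUD→CAD→PLN at 1.1872; arbitrage exists.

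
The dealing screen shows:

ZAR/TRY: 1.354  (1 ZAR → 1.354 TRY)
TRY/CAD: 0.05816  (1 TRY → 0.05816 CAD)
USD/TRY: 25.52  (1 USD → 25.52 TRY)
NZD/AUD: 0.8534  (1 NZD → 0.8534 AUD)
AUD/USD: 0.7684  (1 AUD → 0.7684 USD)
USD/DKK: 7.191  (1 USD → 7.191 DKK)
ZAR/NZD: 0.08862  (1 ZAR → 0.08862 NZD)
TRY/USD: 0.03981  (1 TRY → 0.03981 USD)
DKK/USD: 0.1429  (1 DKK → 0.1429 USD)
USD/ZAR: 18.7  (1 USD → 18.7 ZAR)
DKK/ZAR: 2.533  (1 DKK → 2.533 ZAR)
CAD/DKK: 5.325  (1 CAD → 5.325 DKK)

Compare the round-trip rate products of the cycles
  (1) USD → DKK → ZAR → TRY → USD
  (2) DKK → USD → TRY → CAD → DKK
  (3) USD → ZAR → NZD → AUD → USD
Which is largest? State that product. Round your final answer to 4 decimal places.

1.1294

(1) 7.191 × 2.533 × 1.354 × 0.03981 = 0.98183
(2) 0.1429 × 25.52 × 0.05816 × 5.325 = 1.12942
(3) 18.7 × 0.08862 × 0.8534 × 0.7684 = 1.08671
Highest is cycle (2) at 1.1294 (>1, arbitrage).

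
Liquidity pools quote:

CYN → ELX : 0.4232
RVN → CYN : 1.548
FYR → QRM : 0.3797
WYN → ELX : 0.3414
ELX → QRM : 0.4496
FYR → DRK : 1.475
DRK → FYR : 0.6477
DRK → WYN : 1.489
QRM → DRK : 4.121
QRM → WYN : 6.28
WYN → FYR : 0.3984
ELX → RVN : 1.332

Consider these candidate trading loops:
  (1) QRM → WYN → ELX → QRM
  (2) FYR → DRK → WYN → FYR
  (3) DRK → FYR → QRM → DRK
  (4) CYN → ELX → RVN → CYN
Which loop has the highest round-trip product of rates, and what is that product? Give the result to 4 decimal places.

(1) 6.28 × 0.3414 × 0.4496 = 0.96394
(2) 1.475 × 1.489 × 0.3984 = 0.87500
(3) 0.6477 × 0.3797 × 4.121 = 1.01348
(4) 0.4232 × 1.332 × 1.548 = 0.87261
Highest is cycle (3) at 1.0135 (>1, arbitrage).

1.0135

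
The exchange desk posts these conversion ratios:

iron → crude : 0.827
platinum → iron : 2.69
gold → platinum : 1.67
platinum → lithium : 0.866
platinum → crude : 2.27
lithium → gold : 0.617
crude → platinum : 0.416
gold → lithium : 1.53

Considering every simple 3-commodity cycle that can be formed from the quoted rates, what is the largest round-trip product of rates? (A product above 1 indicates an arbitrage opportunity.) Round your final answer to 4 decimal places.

0.9254

iron→crude→platinum→iron: 0.827 × 0.416 × 2.69 = 0.92545
lithium→gold→platinum→lithium: 0.617 × 1.67 × 0.866 = 0.89232
Maximum is iron→crude→platinum→iron at 0.9254; no arbitrage — every cycle loses value.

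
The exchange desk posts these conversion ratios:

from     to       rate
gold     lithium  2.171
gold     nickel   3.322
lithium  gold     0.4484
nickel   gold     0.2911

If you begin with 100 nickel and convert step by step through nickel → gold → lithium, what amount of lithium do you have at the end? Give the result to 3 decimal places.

63.198

100 nickel × 0.2911 = 29.11 gold
29.11 gold × 2.171 = 63.19781 lithium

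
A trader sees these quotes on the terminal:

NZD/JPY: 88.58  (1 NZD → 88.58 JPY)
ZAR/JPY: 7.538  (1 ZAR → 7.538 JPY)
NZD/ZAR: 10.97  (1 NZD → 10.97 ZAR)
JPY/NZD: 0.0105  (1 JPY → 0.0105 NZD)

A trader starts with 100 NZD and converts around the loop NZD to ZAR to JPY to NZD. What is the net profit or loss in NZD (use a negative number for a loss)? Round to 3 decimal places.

100 NZD × 10.97 = 1097 ZAR
1097 ZAR × 7.538 = 8269.186 JPY
8269.186 JPY × 0.0105 = 86.826453 NZD
Net change: 86.826453 − 100 = -13.173547 NZD

-13.174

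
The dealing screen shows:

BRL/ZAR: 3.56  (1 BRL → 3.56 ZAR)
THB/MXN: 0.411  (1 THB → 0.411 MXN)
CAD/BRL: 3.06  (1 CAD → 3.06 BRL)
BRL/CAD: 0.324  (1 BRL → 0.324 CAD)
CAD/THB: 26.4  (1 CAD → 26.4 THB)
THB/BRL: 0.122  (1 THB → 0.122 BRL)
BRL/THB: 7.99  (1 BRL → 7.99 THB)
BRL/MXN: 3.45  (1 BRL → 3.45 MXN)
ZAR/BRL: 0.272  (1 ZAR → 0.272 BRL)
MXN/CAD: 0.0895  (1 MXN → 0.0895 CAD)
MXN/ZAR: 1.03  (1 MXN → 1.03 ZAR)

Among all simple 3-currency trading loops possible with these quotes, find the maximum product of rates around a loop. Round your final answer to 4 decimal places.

THB→BRL→CAD→THB: 0.122 × 0.324 × 26.4 = 1.04354
THB→MXN→CAD→THB: 0.411 × 0.0895 × 26.4 = 0.97111
ZAR→BRL→MXN→ZAR: 0.272 × 3.45 × 1.03 = 0.96655
CAD→BRL→MXN→CAD: 3.06 × 3.45 × 0.0895 = 0.94485
Maximum is THB→BRL→CAD→THB at 1.0435; arbitrage exists.

1.0435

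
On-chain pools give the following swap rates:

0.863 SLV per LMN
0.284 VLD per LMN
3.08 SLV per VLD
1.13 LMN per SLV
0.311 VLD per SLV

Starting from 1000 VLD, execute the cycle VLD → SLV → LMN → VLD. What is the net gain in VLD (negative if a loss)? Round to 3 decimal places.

1000 VLD × 3.08 = 3080 SLV
3080 SLV × 1.13 = 3480.4 LMN
3480.4 LMN × 0.284 = 988.4336 VLD
Net change: 988.4336 − 1000 = -11.5664 VLD

-11.566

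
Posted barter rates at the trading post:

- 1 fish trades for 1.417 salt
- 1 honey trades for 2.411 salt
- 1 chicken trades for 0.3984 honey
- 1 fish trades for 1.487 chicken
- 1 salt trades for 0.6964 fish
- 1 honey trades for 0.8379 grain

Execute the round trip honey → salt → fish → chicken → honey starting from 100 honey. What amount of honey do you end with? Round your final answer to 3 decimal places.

99.469

100 honey × 2.411 = 241.1 salt
241.1 salt × 0.6964 = 167.90204 fish
167.90204 fish × 1.487 = 249.67033348 chicken
249.67033348 chicken × 0.3984 = 99.468660858432 honey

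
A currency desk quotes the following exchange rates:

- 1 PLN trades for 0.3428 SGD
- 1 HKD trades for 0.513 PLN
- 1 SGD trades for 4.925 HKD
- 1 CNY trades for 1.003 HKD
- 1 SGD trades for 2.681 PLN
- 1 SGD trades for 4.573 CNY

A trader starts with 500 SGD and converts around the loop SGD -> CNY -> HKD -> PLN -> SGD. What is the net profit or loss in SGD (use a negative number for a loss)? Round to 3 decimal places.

-96.698

500 SGD × 4.573 = 2286.5 CNY
2286.5 CNY × 1.003 = 2293.3595 HKD
2293.3595 HKD × 0.513 = 1176.4934235 PLN
1176.4934235 PLN × 0.3428 = 403.3019455758 SGD
Net change: 403.3019455758 − 500 = -96.6980544242 SGD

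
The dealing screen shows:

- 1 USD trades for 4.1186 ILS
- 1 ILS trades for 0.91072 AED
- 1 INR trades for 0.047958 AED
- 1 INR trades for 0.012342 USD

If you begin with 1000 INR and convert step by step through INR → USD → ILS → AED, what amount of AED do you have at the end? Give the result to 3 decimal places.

1000 INR × 0.012342 = 12.342 USD
12.342 USD × 4.1186 = 50.8317612 ILS
50.8317612 ILS × 0.91072 = 46.293501560064 AED

46.294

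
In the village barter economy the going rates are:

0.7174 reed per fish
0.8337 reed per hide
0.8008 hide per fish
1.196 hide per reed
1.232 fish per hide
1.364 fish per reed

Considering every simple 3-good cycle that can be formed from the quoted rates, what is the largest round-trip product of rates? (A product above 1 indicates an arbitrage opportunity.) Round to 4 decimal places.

fish→reed→hide→fish: 0.7174 × 1.196 × 1.232 = 1.05707
fish→hide→reed→fish: 0.8008 × 0.8337 × 1.364 = 0.91064
Maximum is fish→reed→hide→fish at 1.0571; arbitrage exists.

1.0571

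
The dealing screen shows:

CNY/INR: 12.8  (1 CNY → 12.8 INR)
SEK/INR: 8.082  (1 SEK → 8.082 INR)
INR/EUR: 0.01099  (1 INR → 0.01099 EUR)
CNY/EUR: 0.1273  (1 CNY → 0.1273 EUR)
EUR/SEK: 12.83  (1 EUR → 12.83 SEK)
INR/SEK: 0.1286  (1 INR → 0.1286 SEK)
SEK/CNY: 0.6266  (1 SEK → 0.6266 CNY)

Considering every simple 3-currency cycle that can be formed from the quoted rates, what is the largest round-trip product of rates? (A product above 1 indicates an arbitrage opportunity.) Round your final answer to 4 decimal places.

EUR→SEK→INR→EUR: 12.83 × 8.082 × 0.01099 = 1.13958
SEK→CNY→INR→SEK: 0.6266 × 12.8 × 0.1286 = 1.03143
EUR→SEK→CNY→EUR: 12.83 × 0.6266 × 0.1273 = 1.02340
Maximum is EUR→SEK→INR→EUR at 1.1396; arbitrage exists.

1.1396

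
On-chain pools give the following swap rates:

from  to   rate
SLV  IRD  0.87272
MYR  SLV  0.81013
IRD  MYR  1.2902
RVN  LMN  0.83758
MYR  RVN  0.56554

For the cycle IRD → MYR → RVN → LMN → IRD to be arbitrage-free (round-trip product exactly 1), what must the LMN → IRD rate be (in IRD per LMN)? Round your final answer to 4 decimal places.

Known legs of the cycle: 1.2902 × 0.56554 × 0.83758 = 0.61114837822664
For no arbitrage the full-cycle product must be 1, so the missing rate is 1 / 0.61114837822664 ≈ 1.636264.

1.6363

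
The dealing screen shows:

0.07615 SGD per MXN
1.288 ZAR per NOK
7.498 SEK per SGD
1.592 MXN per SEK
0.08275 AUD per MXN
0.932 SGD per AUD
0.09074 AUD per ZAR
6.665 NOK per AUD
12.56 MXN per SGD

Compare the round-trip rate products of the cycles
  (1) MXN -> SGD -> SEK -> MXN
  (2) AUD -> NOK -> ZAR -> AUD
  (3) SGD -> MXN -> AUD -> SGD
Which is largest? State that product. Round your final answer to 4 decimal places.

(1) 0.07615 × 7.498 × 1.592 = 0.90899
(2) 6.665 × 1.288 × 0.09074 = 0.77896
(3) 12.56 × 0.08275 × 0.932 = 0.96866
Highest is cycle (3) at 0.9687 (≤1, no arbitrage).

0.9687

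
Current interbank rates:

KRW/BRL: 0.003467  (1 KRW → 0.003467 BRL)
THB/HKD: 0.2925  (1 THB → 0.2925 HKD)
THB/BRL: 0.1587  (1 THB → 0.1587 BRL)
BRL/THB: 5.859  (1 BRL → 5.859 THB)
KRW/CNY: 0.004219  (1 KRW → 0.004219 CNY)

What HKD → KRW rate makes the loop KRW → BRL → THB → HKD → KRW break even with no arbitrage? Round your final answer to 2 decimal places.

168.30

Known legs of the cycle: 0.003467 × 5.859 × 0.2925 = 0.0059415972525
For no arbitrage the full-cycle product must be 1, so the missing rate is 1 / 0.0059415972525 ≈ 168.3049.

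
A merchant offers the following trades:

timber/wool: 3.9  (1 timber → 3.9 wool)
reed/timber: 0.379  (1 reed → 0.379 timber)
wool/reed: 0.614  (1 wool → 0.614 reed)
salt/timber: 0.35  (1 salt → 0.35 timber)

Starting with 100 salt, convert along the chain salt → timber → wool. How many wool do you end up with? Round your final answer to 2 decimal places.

100 salt × 0.35 = 35 timber
35 timber × 3.9 = 136.5 wool

136.50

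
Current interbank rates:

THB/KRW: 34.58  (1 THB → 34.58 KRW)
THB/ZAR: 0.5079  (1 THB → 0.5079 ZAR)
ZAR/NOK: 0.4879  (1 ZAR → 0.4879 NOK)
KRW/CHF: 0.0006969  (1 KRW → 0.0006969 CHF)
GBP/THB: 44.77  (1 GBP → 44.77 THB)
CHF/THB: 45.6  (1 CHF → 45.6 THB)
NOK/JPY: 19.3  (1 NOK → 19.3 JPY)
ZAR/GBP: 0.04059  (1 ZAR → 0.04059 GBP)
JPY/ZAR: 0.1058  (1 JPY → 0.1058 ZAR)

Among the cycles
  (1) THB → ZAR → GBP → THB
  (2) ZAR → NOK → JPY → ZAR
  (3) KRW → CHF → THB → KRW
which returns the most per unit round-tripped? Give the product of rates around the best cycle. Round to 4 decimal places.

(1) 0.5079 × 0.04059 × 44.77 = 0.92296
(2) 0.4879 × 19.3 × 0.1058 = 0.99626
(3) 0.0006969 × 45.6 × 34.58 = 1.09891
Highest is cycle (3) at 1.0989 (>1, arbitrage).

1.0989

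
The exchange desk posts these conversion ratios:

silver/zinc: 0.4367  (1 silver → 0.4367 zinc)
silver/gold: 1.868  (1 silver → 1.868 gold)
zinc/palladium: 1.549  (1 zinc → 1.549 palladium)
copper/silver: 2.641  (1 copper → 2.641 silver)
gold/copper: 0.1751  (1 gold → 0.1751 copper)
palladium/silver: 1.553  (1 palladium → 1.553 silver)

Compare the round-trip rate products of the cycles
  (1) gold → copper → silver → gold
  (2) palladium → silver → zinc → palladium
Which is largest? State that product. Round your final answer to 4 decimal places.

1.0505

(1) 0.1751 × 2.641 × 1.868 = 0.86384
(2) 1.553 × 0.4367 × 1.549 = 1.05052
Highest is cycle (2) at 1.0505 (>1, arbitrage).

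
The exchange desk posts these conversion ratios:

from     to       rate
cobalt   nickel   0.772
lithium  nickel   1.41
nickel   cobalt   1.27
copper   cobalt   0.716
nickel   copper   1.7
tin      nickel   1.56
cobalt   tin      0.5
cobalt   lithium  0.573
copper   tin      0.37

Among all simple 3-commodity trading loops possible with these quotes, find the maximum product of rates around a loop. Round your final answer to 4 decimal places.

lithium→nickel→cobalt→lithium: 1.41 × 1.27 × 0.573 = 1.02607
tin→nickel→cobalt→tin: 1.56 × 1.27 × 0.5 = 0.99060
tin→nickel→copper→tin: 1.56 × 1.7 × 0.37 = 0.98124
cobalt→nickel→copper→cobalt: 0.772 × 1.7 × 0.716 = 0.93968
Maximum is lithium→nickel→cobalt→lithium at 1.0261; arbitrage exists.

1.0261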